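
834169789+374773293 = 1208943082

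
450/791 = 450/791  =  0.57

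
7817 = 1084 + 6733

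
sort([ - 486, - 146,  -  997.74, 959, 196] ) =[ - 997.74, - 486, - 146 , 196,  959]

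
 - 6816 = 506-7322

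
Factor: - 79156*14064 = - 2^6*3^1*7^1*11^1*257^1  *  293^1=-1113249984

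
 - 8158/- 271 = 8158/271= 30.10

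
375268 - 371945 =3323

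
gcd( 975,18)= 3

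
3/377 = 3/377 = 0.01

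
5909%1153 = 144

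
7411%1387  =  476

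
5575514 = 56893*98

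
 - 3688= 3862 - 7550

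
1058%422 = 214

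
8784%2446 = 1446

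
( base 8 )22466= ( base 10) 9526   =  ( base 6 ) 112034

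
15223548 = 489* 31132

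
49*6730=329770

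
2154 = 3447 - 1293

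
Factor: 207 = 3^2 * 23^1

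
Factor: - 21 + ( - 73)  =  -2^1*47^1 = - 94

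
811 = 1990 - 1179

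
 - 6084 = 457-6541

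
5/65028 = 5/65028 =0.00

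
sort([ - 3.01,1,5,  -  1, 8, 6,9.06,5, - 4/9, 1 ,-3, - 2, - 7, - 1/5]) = [-7, - 3.01,  -  3,-2,-1, - 4/9, - 1/5,1,1,5,5,6, 8,9.06 ]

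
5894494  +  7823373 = 13717867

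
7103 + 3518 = 10621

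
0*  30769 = 0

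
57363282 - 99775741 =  - 42412459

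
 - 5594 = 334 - 5928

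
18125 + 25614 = 43739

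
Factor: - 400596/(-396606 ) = 2^1*7^(-1)*71^ ( - 1)*251^1 = 502/497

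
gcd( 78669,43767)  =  9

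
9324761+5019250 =14344011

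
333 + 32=365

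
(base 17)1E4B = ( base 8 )21516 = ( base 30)A18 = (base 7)35231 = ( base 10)9038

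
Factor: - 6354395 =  - 5^1 * 1270879^1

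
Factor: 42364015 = 5^1*19^1*445937^1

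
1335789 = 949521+386268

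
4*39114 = 156456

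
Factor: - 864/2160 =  - 2^1*5^( - 1 ) = -2/5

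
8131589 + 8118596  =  16250185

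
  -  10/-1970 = 1/197= 0.01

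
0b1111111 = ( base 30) 47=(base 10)127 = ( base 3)11201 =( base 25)52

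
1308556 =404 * 3239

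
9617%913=487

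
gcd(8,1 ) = 1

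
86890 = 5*17378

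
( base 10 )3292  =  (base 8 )6334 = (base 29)3qf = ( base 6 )23124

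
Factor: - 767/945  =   - 3^( - 3 ) * 5^ ( - 1 )*7^( - 1) * 13^1*59^1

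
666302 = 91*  7322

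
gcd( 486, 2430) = 486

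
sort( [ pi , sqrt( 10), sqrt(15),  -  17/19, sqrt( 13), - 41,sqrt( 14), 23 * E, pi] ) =[ - 41,-17/19, pi, pi, sqrt( 10),  sqrt(13), sqrt ( 14), sqrt(15),23*E]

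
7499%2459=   122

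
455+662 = 1117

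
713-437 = 276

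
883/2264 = 883/2264 = 0.39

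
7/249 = 7/249 = 0.03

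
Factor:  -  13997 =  - 13997^1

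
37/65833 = 37/65833 = 0.00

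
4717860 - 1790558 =2927302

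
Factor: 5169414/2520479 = 2^1*3^1*13^( - 1 )*431^1*1999^1*193883^( - 1 ) 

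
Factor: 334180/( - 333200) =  - 2^( - 2 )*5^( - 1)*11^1*17^(-1) * 31^1 = - 341/340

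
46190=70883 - 24693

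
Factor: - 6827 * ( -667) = 23^1*29^1*6827^1= 4553609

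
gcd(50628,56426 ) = 2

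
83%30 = 23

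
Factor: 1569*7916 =2^2*3^1*523^1*1979^1 = 12420204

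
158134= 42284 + 115850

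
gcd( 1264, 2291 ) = 79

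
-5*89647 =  - 448235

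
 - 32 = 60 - 92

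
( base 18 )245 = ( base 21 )1db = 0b1011010101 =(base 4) 23111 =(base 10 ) 725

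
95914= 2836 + 93078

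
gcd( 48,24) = 24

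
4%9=4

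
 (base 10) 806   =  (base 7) 2231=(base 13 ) 4A0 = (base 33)oe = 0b1100100110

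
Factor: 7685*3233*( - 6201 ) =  - 154067596605  =  - 3^2*5^1*13^1*29^1 * 53^3*61^1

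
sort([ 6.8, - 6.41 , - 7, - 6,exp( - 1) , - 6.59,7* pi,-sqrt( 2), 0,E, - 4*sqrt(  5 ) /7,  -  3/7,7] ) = [-7, - 6.59 ,-6.41, - 6,-sqrt( 2 ),-4 * sqrt(5 ) /7,  -  3/7, 0,exp( - 1),E,6.8,  7,7*pi]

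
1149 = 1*1149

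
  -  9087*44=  - 399828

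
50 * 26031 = 1301550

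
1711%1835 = 1711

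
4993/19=262 + 15/19 = 262.79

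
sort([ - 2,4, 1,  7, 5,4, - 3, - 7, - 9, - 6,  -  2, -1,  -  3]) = [ - 9,-7,- 6, - 3,-3, - 2, - 2, - 1,  1,4,4,5, 7 ]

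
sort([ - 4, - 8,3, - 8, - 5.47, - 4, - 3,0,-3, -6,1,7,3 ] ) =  [-8, -8 , - 6, - 5.47, - 4, - 4, - 3,  -  3,0,1,3, 3, 7]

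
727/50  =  727/50 = 14.54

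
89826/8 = 11228 + 1/4 = 11228.25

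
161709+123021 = 284730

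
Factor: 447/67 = 3^1*67^ (-1)*149^1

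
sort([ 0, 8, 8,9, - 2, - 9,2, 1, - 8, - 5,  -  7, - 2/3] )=[- 9, - 8,  -  7 , - 5, - 2, - 2/3, 0, 1, 2,8, 8,9]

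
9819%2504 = 2307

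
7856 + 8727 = 16583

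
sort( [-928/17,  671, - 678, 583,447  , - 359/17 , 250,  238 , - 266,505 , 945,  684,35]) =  [ - 678, - 266,  -  928/17,- 359/17, 35, 238 , 250, 447, 505, 583,671 , 684, 945]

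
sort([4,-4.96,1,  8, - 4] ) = [ - 4.96,  -  4,  1 , 4, 8] 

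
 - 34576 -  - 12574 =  - 22002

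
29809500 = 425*70140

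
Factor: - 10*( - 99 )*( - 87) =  - 86130 = - 2^1*3^3*5^1 * 11^1*29^1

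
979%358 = 263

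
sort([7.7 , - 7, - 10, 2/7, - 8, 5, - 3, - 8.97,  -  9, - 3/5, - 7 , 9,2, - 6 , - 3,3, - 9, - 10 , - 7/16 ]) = [ - 10 , - 10, - 9, - 9, - 8.97, - 8, - 7 , - 7, - 6,-3 ,  -  3, - 3/5, - 7/16, 2/7, 2 , 3, 5,7.7,9]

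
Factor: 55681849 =389^1*143141^1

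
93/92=93/92 = 1.01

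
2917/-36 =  - 82 + 35/36 = -81.03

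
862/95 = 9 + 7/95 = 9.07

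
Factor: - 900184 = - 2^3*17^1 * 6619^1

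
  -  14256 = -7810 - 6446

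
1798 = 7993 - 6195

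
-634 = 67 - 701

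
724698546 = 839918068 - 115219522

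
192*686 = 131712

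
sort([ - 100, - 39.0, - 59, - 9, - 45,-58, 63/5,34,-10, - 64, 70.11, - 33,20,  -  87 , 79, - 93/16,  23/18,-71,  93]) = [ - 100, - 87,  -  71, - 64, - 59, - 58, - 45,  -  39.0, - 33,- 10,- 9, - 93/16,23/18, 63/5, 20, 34,  70.11,79 , 93 ] 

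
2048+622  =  2670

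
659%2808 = 659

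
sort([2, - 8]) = [ - 8, 2 ] 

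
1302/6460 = 651/3230 = 0.20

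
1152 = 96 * 12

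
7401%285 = 276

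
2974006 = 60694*49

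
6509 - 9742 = - 3233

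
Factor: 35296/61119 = 2^5*3^( - 2 )*1103^1*6791^(-1) 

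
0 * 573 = 0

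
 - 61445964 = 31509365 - 92955329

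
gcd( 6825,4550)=2275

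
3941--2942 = 6883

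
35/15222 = 35/15222 = 0.00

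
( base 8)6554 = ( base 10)3436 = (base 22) 724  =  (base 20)8BG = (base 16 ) d6c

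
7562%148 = 14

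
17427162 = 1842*9461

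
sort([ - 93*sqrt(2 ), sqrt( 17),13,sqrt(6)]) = [ - 93*sqrt( 2 ),sqrt( 6),sqrt(17),13 ]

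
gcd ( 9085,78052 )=79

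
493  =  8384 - 7891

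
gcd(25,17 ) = 1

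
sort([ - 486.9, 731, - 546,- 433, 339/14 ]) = [  -  546, - 486.9, - 433,339/14, 731 ]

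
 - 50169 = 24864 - 75033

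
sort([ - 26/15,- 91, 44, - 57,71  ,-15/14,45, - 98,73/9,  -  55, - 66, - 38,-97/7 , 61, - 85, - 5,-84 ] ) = [ - 98, - 91, - 85, - 84, - 66,  -  57,  -  55, - 38, - 97/7,  -  5, - 26/15, - 15/14,73/9, 44,45,61,71 ]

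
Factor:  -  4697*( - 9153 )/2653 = 3^4 * 11^1*61^1*113^1*379^( - 1) = 6141663/379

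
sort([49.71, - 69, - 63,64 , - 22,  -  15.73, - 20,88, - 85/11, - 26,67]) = [  -  69,  -  63 , - 26, - 22, - 20,-15.73, - 85/11,49.71,64,67,88 ] 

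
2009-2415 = -406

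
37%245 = 37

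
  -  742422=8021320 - 8763742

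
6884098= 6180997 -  - 703101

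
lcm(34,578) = 578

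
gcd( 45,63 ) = 9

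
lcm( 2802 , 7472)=22416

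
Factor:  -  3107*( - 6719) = 20875933 = 13^1*239^1 *6719^1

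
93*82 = 7626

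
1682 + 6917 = 8599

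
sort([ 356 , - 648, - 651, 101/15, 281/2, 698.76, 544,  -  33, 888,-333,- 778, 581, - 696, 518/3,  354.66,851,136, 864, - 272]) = [ - 778,  -  696, - 651, - 648, - 333, - 272, - 33,101/15, 136, 281/2,518/3, 354.66 , 356, 544 , 581, 698.76, 851, 864, 888] 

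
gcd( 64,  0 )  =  64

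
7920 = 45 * 176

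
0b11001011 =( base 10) 203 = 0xCB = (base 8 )313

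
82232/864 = 10279/108=95.18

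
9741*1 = 9741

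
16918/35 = 16918/35 = 483.37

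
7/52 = 7/52 = 0.13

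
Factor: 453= 3^1 * 151^1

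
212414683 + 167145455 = 379560138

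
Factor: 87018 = 2^1*3^1* 14503^1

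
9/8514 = 1/946 = 0.00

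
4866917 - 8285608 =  - 3418691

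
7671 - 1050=6621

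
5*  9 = 45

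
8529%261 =177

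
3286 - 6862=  -3576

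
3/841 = 3/841= 0.00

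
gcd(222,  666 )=222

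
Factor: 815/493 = 5^1*17^( - 1)*29^( - 1)*163^1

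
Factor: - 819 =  - 3^2*7^1*13^1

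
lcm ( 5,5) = 5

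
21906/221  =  99 + 27/221= 99.12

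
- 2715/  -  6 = 905/2   =  452.50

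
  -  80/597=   -1 + 517/597 = - 0.13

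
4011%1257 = 240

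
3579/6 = 596 + 1/2 = 596.50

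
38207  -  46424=-8217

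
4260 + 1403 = 5663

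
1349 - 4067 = -2718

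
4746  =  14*339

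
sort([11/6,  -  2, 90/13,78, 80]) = [ - 2,11/6 , 90/13, 78, 80]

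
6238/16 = 3119/8 = 389.88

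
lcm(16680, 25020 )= 50040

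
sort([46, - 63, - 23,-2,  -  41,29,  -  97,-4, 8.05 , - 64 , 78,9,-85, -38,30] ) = [  -  97, - 85, - 64,  -  63, - 41,-38,-23,-4, - 2, 8.05,9,29,30, 46,78 ]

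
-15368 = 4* ( - 3842) 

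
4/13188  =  1/3297= 0.00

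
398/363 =1+35/363= 1.10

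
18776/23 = 18776/23 = 816.35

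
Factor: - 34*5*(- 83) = 2^1*5^1 *17^1*83^1 =14110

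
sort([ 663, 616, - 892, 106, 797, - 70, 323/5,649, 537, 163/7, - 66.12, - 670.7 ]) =[ - 892, - 670.7 , - 70 , - 66.12, 163/7, 323/5, 106, 537, 616, 649,663, 797] 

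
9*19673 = 177057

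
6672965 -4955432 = 1717533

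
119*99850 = 11882150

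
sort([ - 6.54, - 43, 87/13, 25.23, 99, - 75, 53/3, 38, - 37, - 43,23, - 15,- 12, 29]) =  [ -75, - 43, - 43, - 37, - 15,  -  12, -6.54,87/13,  53/3,23, 25.23, 29, 38, 99 ]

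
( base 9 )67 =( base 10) 61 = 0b111101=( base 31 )1u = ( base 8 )75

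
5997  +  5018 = 11015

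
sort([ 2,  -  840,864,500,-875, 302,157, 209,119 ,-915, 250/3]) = [  -  915, - 875, - 840,2,250/3,119,157, 209,302, 500,864] 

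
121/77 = 11/7 = 1.57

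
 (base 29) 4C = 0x80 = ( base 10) 128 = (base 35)3n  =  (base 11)107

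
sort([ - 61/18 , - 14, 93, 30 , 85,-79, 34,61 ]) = [ - 79,-14,-61/18,  30,34,61, 85,93 ]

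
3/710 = 3/710=0.00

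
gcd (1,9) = 1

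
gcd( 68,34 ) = 34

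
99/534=33/178 =0.19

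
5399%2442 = 515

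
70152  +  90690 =160842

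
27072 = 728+26344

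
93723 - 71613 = 22110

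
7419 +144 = 7563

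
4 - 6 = - 2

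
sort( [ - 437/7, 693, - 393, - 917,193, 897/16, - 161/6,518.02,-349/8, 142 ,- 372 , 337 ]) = [ - 917, - 393,- 372,- 437/7,  -  349/8,-161/6,897/16,142,193,337,  518.02,693 ]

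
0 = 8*0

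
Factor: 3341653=7^2*47^1*1451^1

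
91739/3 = 91739/3= 30579.67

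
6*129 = 774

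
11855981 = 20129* 589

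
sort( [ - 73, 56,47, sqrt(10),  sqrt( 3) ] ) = [ - 73, sqrt( 3 ),sqrt( 10),47 , 56 ] 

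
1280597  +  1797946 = 3078543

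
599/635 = 599/635 = 0.94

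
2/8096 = 1/4048 = 0.00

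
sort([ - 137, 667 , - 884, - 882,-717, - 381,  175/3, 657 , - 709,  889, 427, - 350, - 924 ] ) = [- 924, - 884, - 882, - 717, - 709,-381, - 350,- 137, 175/3,427,657,  667,  889 ] 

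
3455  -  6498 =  - 3043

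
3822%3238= 584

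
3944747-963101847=- 959157100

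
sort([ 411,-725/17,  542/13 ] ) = [ - 725/17,542/13,  411] 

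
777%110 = 7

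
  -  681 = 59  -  740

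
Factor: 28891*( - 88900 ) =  - 2568409900 = -  2^2*5^2*7^1*127^1*167^1 *173^1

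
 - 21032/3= - 21032/3 = - 7010.67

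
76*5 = 380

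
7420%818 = 58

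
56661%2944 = 725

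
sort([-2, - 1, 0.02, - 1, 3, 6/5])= [ - 2, - 1, - 1, 0.02,6/5, 3 ] 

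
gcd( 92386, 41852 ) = 2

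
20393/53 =20393/53 = 384.77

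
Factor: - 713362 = - 2^1*13^1*27437^1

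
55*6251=343805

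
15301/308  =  1391/28 = 49.68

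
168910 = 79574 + 89336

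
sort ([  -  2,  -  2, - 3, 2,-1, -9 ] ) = [  -  9, - 3 ,-2, - 2 ,  -  1, 2] 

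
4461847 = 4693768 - 231921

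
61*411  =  25071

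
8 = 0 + 8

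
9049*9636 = 87196164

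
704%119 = 109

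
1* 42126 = 42126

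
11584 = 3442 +8142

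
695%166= 31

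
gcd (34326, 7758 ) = 18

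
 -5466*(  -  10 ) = 54660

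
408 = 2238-1830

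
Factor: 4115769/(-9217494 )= - 2^ ( - 1) * 3^( - 1)*7^1*11^ ( - 1 )*13^( - 1 ) * 37^1*3581^( - 1)*5297^1 = - 1371923/3072498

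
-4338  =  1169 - 5507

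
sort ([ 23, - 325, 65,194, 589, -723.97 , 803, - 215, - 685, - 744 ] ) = [ - 744, - 723.97, - 685, - 325,-215, 23, 65,194,589,803]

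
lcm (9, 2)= 18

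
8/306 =4/153 = 0.03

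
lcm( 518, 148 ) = 1036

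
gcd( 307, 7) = 1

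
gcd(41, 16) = 1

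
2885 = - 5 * ( - 577 ) 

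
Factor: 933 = 3^1 *311^1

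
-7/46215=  - 7/46215 = - 0.00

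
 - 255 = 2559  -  2814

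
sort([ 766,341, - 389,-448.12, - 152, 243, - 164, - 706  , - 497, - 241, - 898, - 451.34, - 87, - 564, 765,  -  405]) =[ - 898,  -  706 , - 564, - 497, - 451.34, - 448.12, - 405, - 389, - 241, - 164 , - 152, - 87,243,  341, 765,766]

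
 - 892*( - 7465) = 6658780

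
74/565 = 74/565 = 0.13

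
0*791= 0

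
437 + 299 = 736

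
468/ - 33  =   - 156/11=- 14.18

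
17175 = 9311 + 7864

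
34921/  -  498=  - 71  +  437/498  =  - 70.12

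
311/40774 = 311/40774= 0.01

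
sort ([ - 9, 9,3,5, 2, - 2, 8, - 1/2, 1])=[  -  9,-2,-1/2,1,2, 3, 5, 8, 9] 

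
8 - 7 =1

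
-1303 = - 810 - 493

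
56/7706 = 28/3853 = 0.01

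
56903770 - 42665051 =14238719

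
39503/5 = 39503/5 = 7900.60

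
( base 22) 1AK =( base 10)724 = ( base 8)1324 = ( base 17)28A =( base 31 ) nb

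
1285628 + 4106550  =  5392178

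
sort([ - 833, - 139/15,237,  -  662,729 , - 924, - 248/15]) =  [-924,- 833, - 662, - 248/15,-139/15, 237,729]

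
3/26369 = 3/26369 = 0.00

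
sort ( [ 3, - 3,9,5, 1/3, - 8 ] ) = [-8 ,-3,1/3,3,5, 9 ]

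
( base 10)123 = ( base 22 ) 5d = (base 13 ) 96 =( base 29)47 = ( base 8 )173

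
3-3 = 0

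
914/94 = 9 + 34/47 =9.72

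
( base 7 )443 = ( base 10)227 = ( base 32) 73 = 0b11100011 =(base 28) 83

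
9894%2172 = 1206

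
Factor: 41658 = 2^1*3^1*53^1*131^1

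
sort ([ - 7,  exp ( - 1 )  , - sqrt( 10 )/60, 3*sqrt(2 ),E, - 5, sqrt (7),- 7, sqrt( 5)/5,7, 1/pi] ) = [ - 7, - 7, - 5,- sqrt( 10 )/60,  1/pi , exp( - 1 ),sqrt(5)/5, sqrt (7 ),E, 3*sqrt(2), 7 ]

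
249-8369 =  - 8120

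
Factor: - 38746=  - 2^1*19373^1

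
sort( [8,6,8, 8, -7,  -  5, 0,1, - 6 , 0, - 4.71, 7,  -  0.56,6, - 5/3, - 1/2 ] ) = [ - 7, - 6,- 5, - 4.71,-5/3,-0.56, - 1/2, 0,0,1,6,  6,7,8, 8,8] 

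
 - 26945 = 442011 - 468956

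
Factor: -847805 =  - 5^1*7^1 * 24223^1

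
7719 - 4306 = 3413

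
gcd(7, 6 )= 1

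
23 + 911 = 934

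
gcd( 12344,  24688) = 12344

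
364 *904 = 329056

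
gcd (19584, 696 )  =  24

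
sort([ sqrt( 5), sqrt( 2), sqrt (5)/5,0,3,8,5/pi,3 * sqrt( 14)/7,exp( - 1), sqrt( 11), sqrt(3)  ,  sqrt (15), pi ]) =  [0 , exp(  -  1),sqrt( 5)/5,sqrt( 2),5/pi,3 * sqrt(14 ) /7, sqrt(3), sqrt( 5 ), 3,pi,sqrt( 11),sqrt(15), 8]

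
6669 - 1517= 5152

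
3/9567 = 1/3189 = 0.00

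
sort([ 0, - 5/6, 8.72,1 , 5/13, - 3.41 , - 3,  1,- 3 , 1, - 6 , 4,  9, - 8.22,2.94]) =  [ - 8.22, - 6,-3.41, - 3, - 3, - 5/6,0, 5/13,1 , 1 , 1,2.94, 4,8.72  ,  9] 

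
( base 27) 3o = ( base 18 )5F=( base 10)105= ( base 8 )151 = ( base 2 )1101001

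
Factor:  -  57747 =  - 3^1*19249^1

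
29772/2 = 14886 = 14886.00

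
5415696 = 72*75218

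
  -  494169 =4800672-5294841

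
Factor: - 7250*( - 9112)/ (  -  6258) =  - 33031000/3129 = - 2^3*3^( - 1 )*5^3*7^(  -  1)*17^1*29^1 *67^1*149^ (- 1 )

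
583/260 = 583/260= 2.24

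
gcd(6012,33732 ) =36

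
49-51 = -2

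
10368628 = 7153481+3215147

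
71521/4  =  71521/4= 17880.25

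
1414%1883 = 1414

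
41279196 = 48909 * 844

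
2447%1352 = 1095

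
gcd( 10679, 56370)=1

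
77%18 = 5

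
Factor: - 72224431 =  - 6781^1*10651^1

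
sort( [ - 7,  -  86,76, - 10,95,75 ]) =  [- 86, - 10 ,-7,75 , 76,95 ]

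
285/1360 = 57/272  =  0.21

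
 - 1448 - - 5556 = 4108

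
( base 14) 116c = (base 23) 5H0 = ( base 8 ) 5734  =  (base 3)11011110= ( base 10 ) 3036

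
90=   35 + 55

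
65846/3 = 65846/3=21948.67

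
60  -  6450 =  - 6390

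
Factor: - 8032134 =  - 2^1*3^1*11^1*131^1*929^1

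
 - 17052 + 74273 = 57221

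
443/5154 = 443/5154 = 0.09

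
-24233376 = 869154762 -893388138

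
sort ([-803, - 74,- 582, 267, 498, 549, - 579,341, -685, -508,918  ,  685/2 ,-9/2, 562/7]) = [ - 803,-685,-582 , - 579 ,  -  508, - 74, - 9/2,562/7 , 267, 341, 685/2, 498,549 , 918]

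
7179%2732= 1715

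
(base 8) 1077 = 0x23f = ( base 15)285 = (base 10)575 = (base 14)2D1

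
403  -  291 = 112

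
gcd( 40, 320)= 40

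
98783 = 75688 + 23095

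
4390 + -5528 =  - 1138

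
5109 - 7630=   -  2521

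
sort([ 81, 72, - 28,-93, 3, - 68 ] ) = [ - 93, - 68,-28 , 3,  72,81 ] 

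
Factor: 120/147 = 2^3*5^1*7^( - 2 ) = 40/49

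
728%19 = 6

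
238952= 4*59738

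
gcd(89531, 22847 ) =1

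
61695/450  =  1371/10  =  137.10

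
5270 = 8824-3554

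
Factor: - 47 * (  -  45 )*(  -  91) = -3^2*5^1*7^1*13^1*47^1=- 192465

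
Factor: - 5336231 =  - 5336231^1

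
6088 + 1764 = 7852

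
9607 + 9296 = 18903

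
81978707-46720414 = 35258293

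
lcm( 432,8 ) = 432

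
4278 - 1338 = 2940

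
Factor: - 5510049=- 3^1*457^1 * 4019^1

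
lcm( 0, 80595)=0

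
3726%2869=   857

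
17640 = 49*360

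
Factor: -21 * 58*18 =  - 2^2* 3^3*7^1 * 29^1 = - 21924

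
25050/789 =31 + 197/263 = 31.75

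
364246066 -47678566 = 316567500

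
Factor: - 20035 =-5^1*4007^1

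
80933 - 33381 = 47552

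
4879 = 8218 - 3339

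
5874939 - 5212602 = 662337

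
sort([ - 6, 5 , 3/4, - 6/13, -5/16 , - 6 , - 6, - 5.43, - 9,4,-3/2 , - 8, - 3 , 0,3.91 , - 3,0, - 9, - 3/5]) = [ - 9, -9, - 8, - 6, - 6, - 6, - 5.43, - 3, - 3, - 3/2 , - 3/5, - 6/13, - 5/16,0,0,3/4, 3.91,4, 5 ]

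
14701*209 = 3072509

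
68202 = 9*7578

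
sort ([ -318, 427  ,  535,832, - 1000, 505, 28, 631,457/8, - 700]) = [-1000, - 700,-318, 28, 457/8, 427,505, 535, 631, 832]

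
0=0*40687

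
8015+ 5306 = 13321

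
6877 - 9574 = - 2697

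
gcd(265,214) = 1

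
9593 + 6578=16171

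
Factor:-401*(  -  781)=11^1*71^1*401^1 = 313181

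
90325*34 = 3071050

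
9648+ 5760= 15408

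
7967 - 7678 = 289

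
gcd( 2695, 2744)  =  49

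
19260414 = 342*56317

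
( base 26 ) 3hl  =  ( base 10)2491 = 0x9BB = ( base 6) 15311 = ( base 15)b11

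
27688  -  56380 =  -28692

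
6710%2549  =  1612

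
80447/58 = 80447/58 = 1387.02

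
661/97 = 661/97  =  6.81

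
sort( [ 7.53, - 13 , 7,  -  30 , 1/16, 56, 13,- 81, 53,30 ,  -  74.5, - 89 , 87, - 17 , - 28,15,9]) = [ - 89,-81, - 74.5, -30, - 28, - 17,-13,1/16 , 7, 7.53 , 9,13,15,30, 53,56 , 87 ] 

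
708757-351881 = 356876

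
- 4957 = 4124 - 9081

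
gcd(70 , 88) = 2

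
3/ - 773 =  - 1 + 770/773 = -0.00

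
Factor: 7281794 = 2^1 * 13^1*280069^1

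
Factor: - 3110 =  - 2^1*5^1 * 311^1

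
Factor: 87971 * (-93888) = - 8259421248= - 2^6*3^2*13^1*67^1*101^1*163^1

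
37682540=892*42245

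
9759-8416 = 1343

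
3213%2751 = 462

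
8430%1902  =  822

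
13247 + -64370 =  - 51123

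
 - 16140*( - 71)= 1145940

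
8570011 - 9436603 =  - 866592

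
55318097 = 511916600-456598503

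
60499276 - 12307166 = 48192110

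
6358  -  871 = 5487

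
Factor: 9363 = 3^1 * 3121^1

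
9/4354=9/4354 = 0.00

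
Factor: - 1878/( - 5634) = 3^ ( - 1 ) = 1/3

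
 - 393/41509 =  - 1 + 41116/41509  =  -0.01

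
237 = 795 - 558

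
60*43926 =2635560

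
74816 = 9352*8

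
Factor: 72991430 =2^1*5^1*7299143^1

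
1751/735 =1751/735=2.38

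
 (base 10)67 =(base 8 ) 103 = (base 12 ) 57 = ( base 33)21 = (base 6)151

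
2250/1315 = 1 + 187/263 = 1.71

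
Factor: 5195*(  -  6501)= -33772695 = -3^1*5^1 * 11^1 * 197^1 *1039^1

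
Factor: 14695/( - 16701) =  - 3^ ( - 1)*5^1* 19^( - 1)*293^( - 1)*2939^1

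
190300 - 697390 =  - 507090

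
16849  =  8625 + 8224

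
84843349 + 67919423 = 152762772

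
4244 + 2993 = 7237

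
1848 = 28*66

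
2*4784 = 9568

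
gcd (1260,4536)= 252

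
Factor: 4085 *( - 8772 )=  - 35833620=- 2^2 * 3^1*5^1*17^1*19^1*43^2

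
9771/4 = 9771/4 = 2442.75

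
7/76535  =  7/76535=0.00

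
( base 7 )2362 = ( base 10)877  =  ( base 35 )p2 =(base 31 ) s9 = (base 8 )1555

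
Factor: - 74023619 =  - 1627^1 * 45497^1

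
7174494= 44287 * 162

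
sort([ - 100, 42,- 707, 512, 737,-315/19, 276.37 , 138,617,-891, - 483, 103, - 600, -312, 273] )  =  [ - 891, - 707, - 600,-483,-312, - 100, - 315/19, 42, 103, 138,273, 276.37,512,617,737 ] 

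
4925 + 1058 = 5983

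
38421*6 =230526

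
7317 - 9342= - 2025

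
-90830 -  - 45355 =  - 45475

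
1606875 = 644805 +962070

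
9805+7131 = 16936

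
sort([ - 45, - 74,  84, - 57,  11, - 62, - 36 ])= [ - 74,  -  62, - 57, - 45, - 36, 11,84 ]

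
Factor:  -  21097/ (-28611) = 3^( -2)*11^ (  -  1)*73^1 = 73/99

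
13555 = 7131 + 6424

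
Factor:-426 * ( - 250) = 2^2 * 3^1*5^3* 71^1 = 106500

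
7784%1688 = 1032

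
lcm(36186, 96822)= 3582414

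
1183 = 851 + 332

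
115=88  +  27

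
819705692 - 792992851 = 26712841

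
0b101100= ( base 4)230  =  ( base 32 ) 1C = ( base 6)112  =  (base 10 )44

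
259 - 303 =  - 44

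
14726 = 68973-54247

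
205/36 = 205/36= 5.69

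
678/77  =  678/77 = 8.81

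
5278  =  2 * 2639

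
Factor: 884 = 2^2*13^1*17^1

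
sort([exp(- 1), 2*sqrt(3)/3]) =[ exp( - 1),2*sqrt( 3)/3 ]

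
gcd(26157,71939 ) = 1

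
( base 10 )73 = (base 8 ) 111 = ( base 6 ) 201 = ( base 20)3d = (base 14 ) 53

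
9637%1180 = 197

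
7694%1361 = 889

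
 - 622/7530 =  -311/3765 = - 0.08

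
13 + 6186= 6199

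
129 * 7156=923124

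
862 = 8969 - 8107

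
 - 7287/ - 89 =7287/89 = 81.88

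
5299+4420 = 9719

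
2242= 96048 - 93806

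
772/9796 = 193/2449 = 0.08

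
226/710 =113/355 = 0.32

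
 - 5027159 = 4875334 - 9902493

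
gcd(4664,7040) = 88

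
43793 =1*43793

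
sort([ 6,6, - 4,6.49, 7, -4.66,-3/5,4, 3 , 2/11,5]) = [  -  4.66, - 4, -3/5,2/11, 3, 4, 5,6,6,6.49,7]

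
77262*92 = 7108104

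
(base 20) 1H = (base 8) 45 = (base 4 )211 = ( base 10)37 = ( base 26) 1b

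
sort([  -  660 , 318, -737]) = [ - 737 , - 660,318 ] 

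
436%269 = 167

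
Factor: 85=5^1*17^1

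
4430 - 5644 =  - 1214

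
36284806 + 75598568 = 111883374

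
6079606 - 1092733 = 4986873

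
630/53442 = 35/2969= 0.01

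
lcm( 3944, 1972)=3944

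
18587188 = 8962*2074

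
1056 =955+101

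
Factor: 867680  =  2^5*5^1*11^1*17^1*29^1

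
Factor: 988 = 2^2 * 13^1*19^1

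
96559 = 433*223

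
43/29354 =43/29354 = 0.00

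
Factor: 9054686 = 2^1*23^1*41^1*4801^1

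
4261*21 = 89481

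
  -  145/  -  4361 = 145/4361 =0.03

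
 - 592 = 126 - 718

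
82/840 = 41/420 = 0.10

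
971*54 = 52434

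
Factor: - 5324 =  -2^2*11^3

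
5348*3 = 16044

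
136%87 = 49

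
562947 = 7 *80421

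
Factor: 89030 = 2^1*5^1*29^1*307^1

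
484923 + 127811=612734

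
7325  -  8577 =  - 1252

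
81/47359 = 81/47359   =  0.00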